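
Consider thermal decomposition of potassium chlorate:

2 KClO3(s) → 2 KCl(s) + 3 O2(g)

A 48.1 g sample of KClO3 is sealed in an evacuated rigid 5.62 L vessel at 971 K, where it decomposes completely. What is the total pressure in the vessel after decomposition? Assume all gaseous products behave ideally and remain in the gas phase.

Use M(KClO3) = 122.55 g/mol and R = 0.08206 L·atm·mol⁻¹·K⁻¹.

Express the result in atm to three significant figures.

n(KClO3) = 48.1 / 122.55 = 0.3925 mol
n(gas produced) = (3/2) × 0.3925 = 0.5887 mol
P = nRT/V = 0.5887 × 0.08206 × 971 / 5.62 = 8.347 atm

8.35 atm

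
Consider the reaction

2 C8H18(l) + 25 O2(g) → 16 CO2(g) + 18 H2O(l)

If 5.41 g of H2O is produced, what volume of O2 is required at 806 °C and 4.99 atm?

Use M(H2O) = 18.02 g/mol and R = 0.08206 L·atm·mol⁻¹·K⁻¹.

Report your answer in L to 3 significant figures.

7.40 L

n(H2O) = 5.410 / 18.02 = 0.3002 mol
n(O2) = (25/18) × 0.3002 = 0.4169 mol
V = nRT/P = 0.4169 × 0.08206 × 1079.15 / 4.99 = 7.399 L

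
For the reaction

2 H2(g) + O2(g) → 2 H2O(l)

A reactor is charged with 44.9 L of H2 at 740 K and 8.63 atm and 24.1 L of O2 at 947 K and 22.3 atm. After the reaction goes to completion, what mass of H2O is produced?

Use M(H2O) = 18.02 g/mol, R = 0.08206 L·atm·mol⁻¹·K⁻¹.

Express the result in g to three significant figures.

n(H2) = PV/RT = (8.63 × 44.9) / (0.08206 × 740) = 6.381 mol
n(O2) = PV/RT = (22.3 × 24.1) / (0.08206 × 947) = 6.916 mol
For 6.381 mol H2, stoichiometry requires (1/2) × 6.381 = 3.191 mol O2; 6.916 mol is available, so H2 is limiting.
n(H2O) = (2/2) × 6.381 = 6.381 mol
m(H2O) = 6.381 × 18.02 = 115.0 g

115 g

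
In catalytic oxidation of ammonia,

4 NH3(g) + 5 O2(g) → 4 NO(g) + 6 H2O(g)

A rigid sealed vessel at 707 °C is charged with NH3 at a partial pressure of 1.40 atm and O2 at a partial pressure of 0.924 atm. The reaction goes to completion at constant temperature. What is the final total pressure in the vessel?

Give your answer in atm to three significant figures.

Because the vessel is rigid and T is held at 707 °C, work the stoichiometry in partial pressures (P_i = n_iRT/V).
P(O2) required for 1.40 atm of NH3 = (5/4) × 1.40 = 1.750 atm; available 0.924 atm, so O2 is limiting.
P(NH3) remaining = 1.40 − (4/5) × 0.924 = 0.6608 atm
P(gaseous products) = (4+6)/5 × 0.924 = 1.848 atm
P_total at 707 °C = 0.6608 + 1.848 = 2.509 atm

2.51 atm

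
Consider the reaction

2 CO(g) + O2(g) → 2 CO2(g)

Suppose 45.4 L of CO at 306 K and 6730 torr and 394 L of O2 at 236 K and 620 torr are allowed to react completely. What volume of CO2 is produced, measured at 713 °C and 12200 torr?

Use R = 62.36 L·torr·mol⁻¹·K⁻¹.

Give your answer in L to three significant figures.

n(CO) = PV/RT = (6730 × 45.4) / (62.36 × 306) = 16.01 mol
n(O2) = PV/RT = (620 × 394) / (62.36 × 236) = 16.60 mol
For 16.01 mol CO, stoichiometry requires (1/2) × 16.01 = 8.005 mol O2; 16.60 mol is available, so CO is limiting.
n(CO2) = (2/2) × 16.01 = 16.01 mol
V(CO2) = nRT/P = 16.01 × 62.36 × 986.15 / 12200 = 80.70 L

80.7 L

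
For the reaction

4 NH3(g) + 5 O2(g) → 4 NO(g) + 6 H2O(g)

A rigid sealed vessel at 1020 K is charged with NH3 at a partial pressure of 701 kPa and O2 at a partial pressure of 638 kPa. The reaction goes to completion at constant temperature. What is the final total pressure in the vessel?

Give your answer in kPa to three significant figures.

At constant V, partial pressures at 1020 K are proportional to moles, so apply stoichiometry directly to pressures.
P(O2) required for 701 kPa of NH3 = (5/4) × 701 = 876.2 kPa; available 638 kPa, so O2 is limiting.
P(NH3) remaining = 701 − (4/5) × 638 = 190.6 kPa
P(gaseous products) = (4+6)/5 × 638 = 1276 kPa
P_total at 1020 K = 190.6 + 1276 = 1467 kPa

1470 kPa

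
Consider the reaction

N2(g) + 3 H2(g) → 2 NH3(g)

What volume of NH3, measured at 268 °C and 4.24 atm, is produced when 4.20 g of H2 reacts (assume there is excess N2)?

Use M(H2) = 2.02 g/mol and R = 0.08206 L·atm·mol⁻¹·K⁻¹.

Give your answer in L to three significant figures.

14.5 L

n(H2) = 4.200 / 2.02 = 2.079 mol
n(NH3) = (2/3) × 2.079 = 1.386 mol
V = nRT/P = 1.386 × 0.08206 × 541.15 / 4.24 = 14.52 L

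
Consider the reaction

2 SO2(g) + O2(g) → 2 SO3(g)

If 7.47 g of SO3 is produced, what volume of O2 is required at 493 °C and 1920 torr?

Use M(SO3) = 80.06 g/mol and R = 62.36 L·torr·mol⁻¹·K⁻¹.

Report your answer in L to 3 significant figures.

1.16 L

n(SO3) = 7.470 / 80.06 = 0.09331 mol
n(O2) = (1/2) × 0.09331 = 0.04666 mol
V = nRT/P = 0.04666 × 62.36 × 766.15 / 1920 = 1.161 L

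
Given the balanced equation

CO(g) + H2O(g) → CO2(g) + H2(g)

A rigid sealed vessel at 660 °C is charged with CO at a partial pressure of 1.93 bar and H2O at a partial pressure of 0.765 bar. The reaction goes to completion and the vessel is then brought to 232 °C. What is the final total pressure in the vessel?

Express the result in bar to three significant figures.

1.46 bar

Because the vessel is rigid and T is held at 660 °C, work the stoichiometry in partial pressures (P_i = n_iRT/V).
P(H2O) required for 1.93 bar of CO = (1/1) × 1.93 = 1.930 bar; available 0.765 bar, so H2O is limiting.
P(CO) remaining = 1.93 − (1/1) × 0.765 = 1.165 bar
P(gaseous products) = (1+1)/1 × 0.765 = 1.530 bar
P_total at 660 °C = 1.165 + 1.530 = 2.695 bar
Scaling to 232 °C: P = 2.695 × 505.15/933.15 = 1.459 bar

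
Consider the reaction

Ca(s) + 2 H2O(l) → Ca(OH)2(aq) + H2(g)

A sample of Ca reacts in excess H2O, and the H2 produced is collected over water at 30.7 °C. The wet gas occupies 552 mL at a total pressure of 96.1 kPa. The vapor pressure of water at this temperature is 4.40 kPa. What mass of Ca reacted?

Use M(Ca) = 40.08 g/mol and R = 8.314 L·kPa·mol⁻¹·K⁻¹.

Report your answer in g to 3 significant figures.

0.803 g

P(H2) = 96.1 − 4.40 = 91.70 kPa
n(H2) = PV/RT = (91.70 × 0.5520) / (8.314 × 303.85) = 0.02004 mol
n(Ca) = (1/1) × 0.02004 = 0.02004 mol
m(Ca) = 0.02004 × 40.08 = 0.8032 g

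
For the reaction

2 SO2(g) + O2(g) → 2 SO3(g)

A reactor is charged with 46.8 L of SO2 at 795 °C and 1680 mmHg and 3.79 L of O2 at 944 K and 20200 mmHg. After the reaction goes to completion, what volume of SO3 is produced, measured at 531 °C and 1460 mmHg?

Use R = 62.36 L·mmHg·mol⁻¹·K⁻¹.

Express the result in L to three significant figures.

n(SO2) = PV/RT = (1680 × 46.8) / (62.36 × 1068.15) = 1.180 mol
n(O2) = PV/RT = (20200 × 3.79) / (62.36 × 944) = 1.301 mol
For 1.180 mol SO2, stoichiometry requires (1/2) × 1.180 = 0.5900 mol O2; 1.301 mol is available, so SO2 is limiting.
n(SO3) = (2/2) × 1.180 = 1.180 mol
V(SO3) = nRT/P = 1.180 × 62.36 × 804.15 / 1460 = 40.53 L

40.5 L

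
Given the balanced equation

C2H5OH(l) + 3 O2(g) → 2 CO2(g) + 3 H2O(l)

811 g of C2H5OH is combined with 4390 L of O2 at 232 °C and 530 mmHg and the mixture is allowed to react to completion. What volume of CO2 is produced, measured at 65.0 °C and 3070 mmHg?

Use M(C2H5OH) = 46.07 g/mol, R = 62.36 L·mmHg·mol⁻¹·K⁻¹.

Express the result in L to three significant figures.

n(C2H5OH) = 811 / 46.07 = 17.60 mol
n(O2) = PV/RT = (530 × 4390) / (62.36 × 505.15) = 73.86 mol
For 17.60 mol C2H5OH, stoichiometry requires (3/1) × 17.60 = 52.80 mol O2; 73.86 mol is available, so C2H5OH is limiting.
n(CO2) = (2/1) × 17.60 = 35.20 mol
V(CO2) = nRT/P = 35.20 × 62.36 × 338.15 / 3070 = 241.8 L

242 L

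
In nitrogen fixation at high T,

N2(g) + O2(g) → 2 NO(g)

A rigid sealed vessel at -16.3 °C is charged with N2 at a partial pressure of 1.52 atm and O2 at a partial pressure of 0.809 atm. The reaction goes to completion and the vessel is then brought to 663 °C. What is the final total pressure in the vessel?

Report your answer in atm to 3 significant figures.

Because the vessel is rigid and T is held at -16.3 °C, work the stoichiometry in partial pressures (P_i = n_iRT/V).
P(O2) required for 1.52 atm of N2 = (1/1) × 1.52 = 1.520 atm; available 0.809 atm, so O2 is limiting.
P(N2) remaining = 1.52 − (1/1) × 0.809 = 0.7110 atm
P(gaseous products) = (2)/1 × 0.809 = 1.618 atm
P_total at -16.3 °C = 0.7110 + 1.618 = 2.329 atm
Scaling to 663 °C: P = 2.329 × 936.15/256.85 = 8.489 atm

8.49 atm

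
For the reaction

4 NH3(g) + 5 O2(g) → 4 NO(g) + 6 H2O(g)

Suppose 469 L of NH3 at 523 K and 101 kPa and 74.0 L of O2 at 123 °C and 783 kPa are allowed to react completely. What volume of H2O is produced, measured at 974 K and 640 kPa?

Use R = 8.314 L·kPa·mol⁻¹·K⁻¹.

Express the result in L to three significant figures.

207 L

n(NH3) = PV/RT = (101 × 469) / (8.314 × 523) = 10.89 mol
n(O2) = PV/RT = (783 × 74.0) / (8.314 × 396.15) = 17.59 mol
For 10.89 mol NH3, stoichiometry requires (5/4) × 10.89 = 13.61 mol O2; 17.59 mol is available, so NH3 is limiting.
n(H2O) = (6/4) × 10.89 = 16.34 mol
V(H2O) = nRT/P = 16.34 × 8.314 × 974 / 640 = 206.7 L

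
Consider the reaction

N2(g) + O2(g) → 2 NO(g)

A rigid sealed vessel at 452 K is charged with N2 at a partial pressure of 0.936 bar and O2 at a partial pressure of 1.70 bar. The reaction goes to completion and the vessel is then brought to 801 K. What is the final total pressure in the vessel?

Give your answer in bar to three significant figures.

With V and T fixed, P_i ∝ n_i, so the mole ratios apply directly to partial pressures at 452 K.
P(O2) required for 0.936 bar of N2 = (1/1) × 0.936 = 0.9360 bar; available 1.70 bar, so N2 is limiting.
P(O2) remaining = 1.70 − (1/1) × 0.936 = 0.7640 bar
P(gaseous products) = (2)/1 × 0.936 = 1.872 bar
P_total at 452 K = 0.7640 + 1.872 = 2.636 bar
Scaling to 801 K: P = 2.636 × 801/452 = 4.671 bar

4.67 bar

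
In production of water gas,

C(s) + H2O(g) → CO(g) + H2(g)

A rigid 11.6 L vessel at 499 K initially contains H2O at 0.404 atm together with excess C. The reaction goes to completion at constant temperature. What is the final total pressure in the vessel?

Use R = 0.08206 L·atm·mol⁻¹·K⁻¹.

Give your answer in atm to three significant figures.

Rigid vessel, constant T ⇒ P scales with total gas moles (1 → 2).
P_final = (2/1) × 0.404 = 0.8080 atm

0.808 atm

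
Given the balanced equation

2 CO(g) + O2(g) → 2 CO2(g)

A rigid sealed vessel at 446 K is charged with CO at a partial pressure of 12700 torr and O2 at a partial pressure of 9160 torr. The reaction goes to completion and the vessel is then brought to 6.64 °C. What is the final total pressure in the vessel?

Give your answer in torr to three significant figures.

With V and T fixed, P_i ∝ n_i, so the mole ratios apply directly to partial pressures at 446 K.
P(O2) required for 12700 torr of CO = (1/2) × 12700 = 6350 torr; available 9160 torr, so CO is limiting.
P(O2) remaining = 9160 − (1/2) × 12700 = 2810 torr
P(gaseous products) = (2)/2 × 12700 = 12700 torr
P_total at 446 K = 2810 + 12700 = 15510 torr
Scaling to 6.64 °C: P = 15510 × 279.79/446 = 9730 torr

9730 torr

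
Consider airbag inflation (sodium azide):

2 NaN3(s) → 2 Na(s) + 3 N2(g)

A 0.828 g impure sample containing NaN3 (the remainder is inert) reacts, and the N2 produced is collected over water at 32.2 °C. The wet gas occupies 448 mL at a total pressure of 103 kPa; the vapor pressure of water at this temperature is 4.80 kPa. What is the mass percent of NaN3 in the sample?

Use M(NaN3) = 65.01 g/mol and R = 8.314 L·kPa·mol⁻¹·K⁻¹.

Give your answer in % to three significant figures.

90.7 %

P(N2) = 103 − 4.80 = 98.20 kPa
n(N2) = PV/RT = (98.20 × 0.4480) / (8.314 × 305.35) = 0.01733 mol
n(NaN3) = (2/3) × 0.01733 = 0.01155 mol
m(NaN3) = 0.01155 × 65.01 = 0.7509 g
%NaN3 = 0.7509 / 0.828 × 100 = 90.69%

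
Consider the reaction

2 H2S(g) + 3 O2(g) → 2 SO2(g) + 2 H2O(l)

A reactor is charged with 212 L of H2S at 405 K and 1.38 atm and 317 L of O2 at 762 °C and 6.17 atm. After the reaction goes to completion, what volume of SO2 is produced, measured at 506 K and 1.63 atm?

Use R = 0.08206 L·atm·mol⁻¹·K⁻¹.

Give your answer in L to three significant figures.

n(H2S) = PV/RT = (1.38 × 212) / (0.08206 × 405) = 8.803 mol
n(O2) = PV/RT = (6.17 × 317) / (0.08206 × 1035.15) = 23.03 mol
For 8.803 mol H2S, stoichiometry requires (3/2) × 8.803 = 13.20 mol O2; 23.03 mol is available, so H2S is limiting.
n(SO2) = (2/2) × 8.803 = 8.803 mol
V(SO2) = nRT/P = 8.803 × 0.08206 × 506 / 1.63 = 224.2 L

224 L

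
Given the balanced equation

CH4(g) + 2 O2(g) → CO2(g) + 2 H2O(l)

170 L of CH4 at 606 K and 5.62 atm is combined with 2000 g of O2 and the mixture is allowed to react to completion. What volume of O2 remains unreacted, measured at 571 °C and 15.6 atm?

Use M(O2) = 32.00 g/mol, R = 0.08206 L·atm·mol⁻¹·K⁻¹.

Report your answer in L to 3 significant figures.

107 L

n(CH4) = PV/RT = (5.62 × 170) / (0.08206 × 606) = 19.21 mol
n(O2) = 2000 / 32.00 = 62.50 mol
For 19.21 mol CH4, stoichiometry requires (2/1) × 19.21 = 38.42 mol O2; 62.50 mol is available, so CH4 is limiting.
n(O2) consumed = (2/1) × 19.21 = 38.42 mol; remaining = 62.50 − 38.42 = 24.08 mol
V(O2) = nRT/P = 24.08 × 0.08206 × 844.15 / 15.6 = 106.9 L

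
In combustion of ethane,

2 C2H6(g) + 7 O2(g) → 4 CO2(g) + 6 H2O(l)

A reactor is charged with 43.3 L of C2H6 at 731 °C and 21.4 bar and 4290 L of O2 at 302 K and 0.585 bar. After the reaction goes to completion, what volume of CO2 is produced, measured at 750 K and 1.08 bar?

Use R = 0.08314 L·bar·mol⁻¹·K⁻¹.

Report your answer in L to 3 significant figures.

n(C2H6) = PV/RT = (21.4 × 43.3) / (0.08314 × 1004.15) = 11.10 mol
n(O2) = PV/RT = (0.585 × 4290) / (0.08314 × 302) = 99.95 mol
For 11.10 mol C2H6, stoichiometry requires (7/2) × 11.10 = 38.85 mol O2; 99.95 mol is available, so C2H6 is limiting.
n(CO2) = (4/2) × 11.10 = 22.20 mol
V(CO2) = nRT/P = 22.20 × 0.08314 × 750 / 1.08 = 1282 L

1280 L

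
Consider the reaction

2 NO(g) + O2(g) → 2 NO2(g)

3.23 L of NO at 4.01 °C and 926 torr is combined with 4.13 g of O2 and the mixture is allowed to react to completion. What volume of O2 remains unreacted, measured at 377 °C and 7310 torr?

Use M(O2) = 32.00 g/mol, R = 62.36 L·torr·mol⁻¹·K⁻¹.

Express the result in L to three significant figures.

n(NO) = PV/RT = (926 × 3.23) / (62.36 × 277.16) = 0.1731 mol
n(O2) = 4.13 / 32.00 = 0.1291 mol
For 0.1731 mol NO, stoichiometry requires (1/2) × 0.1731 = 0.08655 mol O2; 0.1291 mol is available, so NO is limiting.
n(O2) consumed = (1/2) × 0.1731 = 0.08655 mol; remaining = 0.1291 − 0.08655 = 0.04255 mol
V(O2) = nRT/P = 0.04255 × 62.36 × 650.15 / 7310 = 0.2360 L

0.236 L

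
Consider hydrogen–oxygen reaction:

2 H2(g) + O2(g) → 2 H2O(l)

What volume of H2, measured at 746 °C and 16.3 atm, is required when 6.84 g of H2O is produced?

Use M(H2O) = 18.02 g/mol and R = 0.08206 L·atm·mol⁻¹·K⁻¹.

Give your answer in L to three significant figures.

n(H2O) = 6.840 / 18.02 = 0.3796 mol
n(H2) = (2/2) × 0.3796 = 0.3796 mol
V = nRT/P = 0.3796 × 0.08206 × 1019.15 / 16.3 = 1.948 L

1.95 L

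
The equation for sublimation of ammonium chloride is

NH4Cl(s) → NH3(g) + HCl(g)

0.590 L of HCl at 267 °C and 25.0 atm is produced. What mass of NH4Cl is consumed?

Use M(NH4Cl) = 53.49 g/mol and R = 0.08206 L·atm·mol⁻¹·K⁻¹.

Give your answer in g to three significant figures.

17.8 g

n(HCl) = PV/RT = (25.0 × 0.590) / (0.08206 × 540.15) = 0.3328 mol
n(NH4Cl) = (1/1) × 0.3328 = 0.3328 mol
m(NH4Cl) = 0.3328 × 53.49 = 17.80 g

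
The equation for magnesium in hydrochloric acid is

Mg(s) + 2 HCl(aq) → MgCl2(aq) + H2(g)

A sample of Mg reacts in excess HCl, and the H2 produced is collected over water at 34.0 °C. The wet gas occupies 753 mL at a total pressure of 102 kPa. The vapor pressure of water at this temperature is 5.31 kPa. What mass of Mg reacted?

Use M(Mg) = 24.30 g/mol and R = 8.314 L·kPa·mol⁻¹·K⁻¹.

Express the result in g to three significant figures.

P(H2) = 102 − 5.31 = 96.69 kPa
n(H2) = PV/RT = (96.69 × 0.7530) / (8.314 × 307.15) = 0.02851 mol
n(Mg) = (1/1) × 0.02851 = 0.02851 mol
m(Mg) = 0.02851 × 24.30 = 0.6928 g

0.693 g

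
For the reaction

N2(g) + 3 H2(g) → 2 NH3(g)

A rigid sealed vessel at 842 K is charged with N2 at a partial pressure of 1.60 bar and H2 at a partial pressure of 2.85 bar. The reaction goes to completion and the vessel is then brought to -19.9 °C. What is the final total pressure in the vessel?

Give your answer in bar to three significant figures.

With V and T fixed, P_i ∝ n_i, so the mole ratios apply directly to partial pressures at 842 K.
P(H2) required for 1.60 bar of N2 = (3/1) × 1.60 = 4.800 bar; available 2.85 bar, so H2 is limiting.
P(N2) remaining = 1.60 − (1/3) × 2.85 = 0.6500 bar
P(gaseous products) = (2)/3 × 2.85 = 1.900 bar
P_total at 842 K = 0.6500 + 1.900 = 2.550 bar
Scaling to -19.9 °C: P = 2.550 × 253.25/842 = 0.7670 bar

0.767 bar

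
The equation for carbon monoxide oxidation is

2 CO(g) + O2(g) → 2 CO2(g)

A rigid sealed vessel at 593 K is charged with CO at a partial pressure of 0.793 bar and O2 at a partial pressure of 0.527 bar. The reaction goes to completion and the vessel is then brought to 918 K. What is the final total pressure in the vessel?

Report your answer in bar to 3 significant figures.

1.43 bar

At constant V, partial pressures at 593 K are proportional to moles, so apply stoichiometry directly to pressures.
P(O2) required for 0.793 bar of CO = (1/2) × 0.793 = 0.3965 bar; available 0.527 bar, so CO is limiting.
P(O2) remaining = 0.527 − (1/2) × 0.793 = 0.1305 bar
P(gaseous products) = (2)/2 × 0.793 = 0.7930 bar
P_total at 593 K = 0.1305 + 0.7930 = 0.9235 bar
Scaling to 918 K: P = 0.9235 × 918/593 = 1.430 bar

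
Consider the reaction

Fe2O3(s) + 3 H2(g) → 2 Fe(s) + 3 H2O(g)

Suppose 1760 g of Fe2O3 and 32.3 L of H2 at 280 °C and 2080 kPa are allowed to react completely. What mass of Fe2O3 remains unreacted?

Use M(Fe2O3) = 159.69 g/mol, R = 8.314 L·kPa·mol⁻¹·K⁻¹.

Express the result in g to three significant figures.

n(Fe2O3) = 1760 / 159.69 = 11.02 mol
n(H2) = PV/RT = (2080 × 32.3) / (8.314 × 553.15) = 14.61 mol
For 11.02 mol Fe2O3, stoichiometry requires (3/1) × 11.02 = 33.06 mol H2; 14.61 mol is available, so H2 is limiting.
n(Fe2O3) consumed = (1/3) × 14.61 = 4.870 mol; remaining = 11.02 − 4.870 = 6.150 mol
m(Fe2O3) = 6.150 × 159.69 = 982.1 g

982 g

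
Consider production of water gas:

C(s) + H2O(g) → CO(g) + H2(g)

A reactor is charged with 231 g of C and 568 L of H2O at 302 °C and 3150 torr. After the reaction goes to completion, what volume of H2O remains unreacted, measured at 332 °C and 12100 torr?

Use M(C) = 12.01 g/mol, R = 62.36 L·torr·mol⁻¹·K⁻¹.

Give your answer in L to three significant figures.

n(C) = 231 / 12.01 = 19.23 mol
n(H2O) = PV/RT = (3150 × 568) / (62.36 × 575.15) = 49.89 mol
For 19.23 mol C, stoichiometry requires (1/1) × 19.23 = 19.23 mol H2O; 49.89 mol is available, so C is limiting.
n(H2O) consumed = (1/1) × 19.23 = 19.23 mol; remaining = 49.89 − 19.23 = 30.66 mol
V(H2O) = nRT/P = 30.66 × 62.36 × 605.15 / 12100 = 95.62 L

95.6 L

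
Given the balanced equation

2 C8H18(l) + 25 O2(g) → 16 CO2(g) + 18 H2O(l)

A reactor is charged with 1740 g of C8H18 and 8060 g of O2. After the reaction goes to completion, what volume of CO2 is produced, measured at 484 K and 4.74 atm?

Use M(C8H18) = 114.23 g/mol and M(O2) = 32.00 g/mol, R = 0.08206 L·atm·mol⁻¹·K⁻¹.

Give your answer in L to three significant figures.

n(C8H18) = 1740 / 114.23 = 15.23 mol
n(O2) = 8060 / 32.00 = 251.9 mol
For 15.23 mol C8H18, stoichiometry requires (25/2) × 15.23 = 190.4 mol O2; 251.9 mol is available, so C8H18 is limiting.
n(CO2) = (16/2) × 15.23 = 121.8 mol
V(CO2) = nRT/P = 121.8 × 0.08206 × 484 / 4.74 = 1021 L

1020 L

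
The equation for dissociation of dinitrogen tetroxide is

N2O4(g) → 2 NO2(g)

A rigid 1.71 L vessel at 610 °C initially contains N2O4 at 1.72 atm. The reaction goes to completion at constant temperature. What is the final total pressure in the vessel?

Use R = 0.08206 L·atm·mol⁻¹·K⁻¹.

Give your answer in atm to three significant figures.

Rigid vessel, constant T ⇒ P scales with total gas moles (1 → 2).
P_final = (2/1) × 1.72 = 3.440 atm

3.44 atm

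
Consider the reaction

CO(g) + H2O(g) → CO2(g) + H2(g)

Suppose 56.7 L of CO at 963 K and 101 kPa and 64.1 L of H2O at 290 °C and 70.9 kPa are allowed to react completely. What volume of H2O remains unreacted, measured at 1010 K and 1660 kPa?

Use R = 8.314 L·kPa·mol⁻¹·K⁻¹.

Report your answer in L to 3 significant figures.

n(CO) = PV/RT = (101 × 56.7) / (8.314 × 963) = 0.7153 mol
n(H2O) = PV/RT = (70.9 × 64.1) / (8.314 × 563.15) = 0.9707 mol
For 0.7153 mol CO, stoichiometry requires (1/1) × 0.7153 = 0.7153 mol H2O; 0.9707 mol is available, so CO is limiting.
n(H2O) consumed = (1/1) × 0.7153 = 0.7153 mol; remaining = 0.9707 − 0.7153 = 0.2554 mol
V(H2O) = nRT/P = 0.2554 × 8.314 × 1010 / 1660 = 1.292 L

1.29 L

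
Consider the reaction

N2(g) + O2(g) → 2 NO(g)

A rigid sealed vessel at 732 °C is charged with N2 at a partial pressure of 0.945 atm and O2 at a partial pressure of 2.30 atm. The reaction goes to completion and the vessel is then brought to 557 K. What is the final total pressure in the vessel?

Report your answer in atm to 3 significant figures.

With V and T fixed, P_i ∝ n_i, so the mole ratios apply directly to partial pressures at 732 °C.
P(O2) required for 0.945 atm of N2 = (1/1) × 0.945 = 0.9450 atm; available 2.30 atm, so N2 is limiting.
P(O2) remaining = 2.30 − (1/1) × 0.945 = 1.355 atm
P(gaseous products) = (2)/1 × 0.945 = 1.890 atm
P_total at 732 °C = 1.355 + 1.890 = 3.245 atm
Scaling to 557 K: P = 3.245 × 557/1005.15 = 1.798 atm

1.80 atm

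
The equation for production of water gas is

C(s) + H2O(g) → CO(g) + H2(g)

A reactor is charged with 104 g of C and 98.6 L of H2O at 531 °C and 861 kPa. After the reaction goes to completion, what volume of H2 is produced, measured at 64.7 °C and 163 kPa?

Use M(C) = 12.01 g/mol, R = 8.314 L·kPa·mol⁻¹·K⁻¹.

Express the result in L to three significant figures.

n(C) = 104 / 12.01 = 8.659 mol
n(H2O) = PV/RT = (861 × 98.6) / (8.314 × 804.15) = 12.70 mol
For 8.659 mol C, stoichiometry requires (1/1) × 8.659 = 8.659 mol H2O; 12.70 mol is available, so C is limiting.
n(H2) = (1/1) × 8.659 = 8.659 mol
V(H2) = nRT/P = 8.659 × 8.314 × 337.85 / 163 = 149.2 L

149 L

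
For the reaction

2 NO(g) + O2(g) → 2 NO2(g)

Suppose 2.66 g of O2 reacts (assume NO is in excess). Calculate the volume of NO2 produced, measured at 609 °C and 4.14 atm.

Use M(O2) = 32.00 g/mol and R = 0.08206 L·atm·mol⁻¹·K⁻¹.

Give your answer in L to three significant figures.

n(O2) = 2.660 / 32.00 = 0.08313 mol
n(NO2) = (2/1) × 0.08313 = 0.1663 mol
V = nRT/P = 0.1663 × 0.08206 × 882.15 / 4.14 = 2.908 L

2.91 L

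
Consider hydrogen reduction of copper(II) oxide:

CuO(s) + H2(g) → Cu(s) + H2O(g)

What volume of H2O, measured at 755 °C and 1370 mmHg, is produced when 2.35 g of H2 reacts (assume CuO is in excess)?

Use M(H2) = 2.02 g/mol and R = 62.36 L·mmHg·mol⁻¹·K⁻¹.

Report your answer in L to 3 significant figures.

n(H2) = 2.350 / 2.02 = 1.163 mol
n(H2O) = (1/1) × 1.163 = 1.163 mol
V = nRT/P = 1.163 × 62.36 × 1028.15 / 1370 = 54.43 L

54.4 L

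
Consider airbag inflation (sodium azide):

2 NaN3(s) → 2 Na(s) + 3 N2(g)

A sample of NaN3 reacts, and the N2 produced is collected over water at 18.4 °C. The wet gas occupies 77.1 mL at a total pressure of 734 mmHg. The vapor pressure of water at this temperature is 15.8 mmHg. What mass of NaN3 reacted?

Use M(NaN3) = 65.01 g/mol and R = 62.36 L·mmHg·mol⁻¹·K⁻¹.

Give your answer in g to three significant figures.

P(N2) = 734 − 15.8 = 718.2 mmHg
n(N2) = PV/RT = (718.2 × 0.07710) / (62.36 × 291.55) = 0.003046 mol
n(NaN3) = (2/3) × 0.003046 = 0.002031 mol
m(NaN3) = 0.002031 × 65.01 = 0.1320 g

0.132 g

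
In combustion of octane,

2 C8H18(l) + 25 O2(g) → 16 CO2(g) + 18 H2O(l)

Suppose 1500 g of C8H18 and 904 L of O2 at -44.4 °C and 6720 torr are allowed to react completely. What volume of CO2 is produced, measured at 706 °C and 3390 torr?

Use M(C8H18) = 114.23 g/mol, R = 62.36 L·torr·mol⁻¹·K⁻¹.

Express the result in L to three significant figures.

n(C8H18) = 1500 / 114.23 = 13.13 mol
n(O2) = PV/RT = (6720 × 904) / (62.36 × 228.75) = 425.9 mol
For 13.13 mol C8H18, stoichiometry requires (25/2) × 13.13 = 164.1 mol O2; 425.9 mol is available, so C8H18 is limiting.
n(CO2) = (16/2) × 13.13 = 105.0 mol
V(CO2) = nRT/P = 105.0 × 62.36 × 979.15 / 3390 = 1891 L

1890 L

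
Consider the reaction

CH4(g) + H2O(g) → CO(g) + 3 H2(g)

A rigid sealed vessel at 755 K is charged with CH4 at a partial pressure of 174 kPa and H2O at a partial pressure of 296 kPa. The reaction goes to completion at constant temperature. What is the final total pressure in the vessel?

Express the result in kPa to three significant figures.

Because the vessel is rigid and T is held at 755 K, work the stoichiometry in partial pressures (P_i = n_iRT/V).
P(H2O) required for 174 kPa of CH4 = (1/1) × 174 = 174.0 kPa; available 296 kPa, so CH4 is limiting.
P(H2O) remaining = 296 − (1/1) × 174 = 122.0 kPa
P(gaseous products) = (1+3)/1 × 174 = 696.0 kPa
P_total at 755 K = 122.0 + 696.0 = 818.0 kPa

818 kPa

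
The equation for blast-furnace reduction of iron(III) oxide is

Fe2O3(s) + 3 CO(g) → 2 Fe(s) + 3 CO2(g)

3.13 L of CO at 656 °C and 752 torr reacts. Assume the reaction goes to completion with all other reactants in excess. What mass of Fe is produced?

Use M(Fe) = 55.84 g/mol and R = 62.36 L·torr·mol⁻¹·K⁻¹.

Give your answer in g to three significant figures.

1.51 g

n(CO) = PV/RT = (752 × 3.13) / (62.36 × 929.15) = 0.04062 mol
n(Fe) = (2/3) × 0.04062 = 0.02708 mol
m(Fe) = 0.02708 × 55.84 = 1.512 g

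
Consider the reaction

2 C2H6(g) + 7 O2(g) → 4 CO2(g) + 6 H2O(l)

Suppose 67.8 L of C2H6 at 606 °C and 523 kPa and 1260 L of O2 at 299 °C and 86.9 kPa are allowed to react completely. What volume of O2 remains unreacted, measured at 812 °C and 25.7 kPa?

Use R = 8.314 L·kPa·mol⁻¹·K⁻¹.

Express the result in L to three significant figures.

n(C2H6) = PV/RT = (523 × 67.8) / (8.314 × 879.15) = 4.851 mol
n(O2) = PV/RT = (86.9 × 1260) / (8.314 × 572.15) = 23.02 mol
For 4.851 mol C2H6, stoichiometry requires (7/2) × 4.851 = 16.98 mol O2; 23.02 mol is available, so C2H6 is limiting.
n(O2) consumed = (7/2) × 4.851 = 16.98 mol; remaining = 23.02 − 16.98 = 6.040 mol
V(O2) = nRT/P = 6.040 × 8.314 × 1085.15 / 25.7 = 2120 L

2120 L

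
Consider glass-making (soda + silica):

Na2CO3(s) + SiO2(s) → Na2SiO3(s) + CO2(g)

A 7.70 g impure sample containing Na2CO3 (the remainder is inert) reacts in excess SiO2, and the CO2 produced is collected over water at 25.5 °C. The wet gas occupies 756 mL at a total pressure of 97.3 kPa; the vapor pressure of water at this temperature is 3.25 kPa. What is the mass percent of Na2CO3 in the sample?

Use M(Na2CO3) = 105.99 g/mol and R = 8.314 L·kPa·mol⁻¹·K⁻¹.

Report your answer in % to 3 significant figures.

39.4 %

P(CO2) = 97.3 − 3.25 = 94.05 kPa
n(CO2) = PV/RT = (94.05 × 0.7560) / (8.314 × 298.65) = 0.02864 mol
n(Na2CO3) = (1/1) × 0.02864 = 0.02864 mol
m(Na2CO3) = 0.02864 × 105.99 = 3.036 g
%Na2CO3 = 3.036 / 7.70 × 100 = 39.43%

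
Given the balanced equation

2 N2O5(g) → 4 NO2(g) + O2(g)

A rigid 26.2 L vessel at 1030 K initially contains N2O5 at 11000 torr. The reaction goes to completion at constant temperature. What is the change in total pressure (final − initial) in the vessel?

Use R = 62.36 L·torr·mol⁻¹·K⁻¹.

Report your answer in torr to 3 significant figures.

At constant T and V, P ∝ n(gas): 2 mol gas → 5 mol gas.
P_final = (5/2) × 11000 = 27500 torr; ΔP = 27500 − 11000 = 16500 torr

16500 torr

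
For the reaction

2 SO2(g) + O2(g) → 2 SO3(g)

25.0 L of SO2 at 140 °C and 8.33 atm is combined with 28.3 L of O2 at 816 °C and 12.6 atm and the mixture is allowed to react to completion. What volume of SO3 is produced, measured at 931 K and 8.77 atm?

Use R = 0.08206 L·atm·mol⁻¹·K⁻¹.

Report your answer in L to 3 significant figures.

53.5 L

n(SO2) = PV/RT = (8.33 × 25.0) / (0.08206 × 413.15) = 6.143 mol
n(O2) = PV/RT = (12.6 × 28.3) / (0.08206 × 1089.15) = 3.990 mol
For 6.143 mol SO2, stoichiometry requires (1/2) × 6.143 = 3.071 mol O2; 3.990 mol is available, so SO2 is limiting.
n(SO3) = (2/2) × 6.143 = 6.143 mol
V(SO3) = nRT/P = 6.143 × 0.08206 × 931 / 8.77 = 53.51 L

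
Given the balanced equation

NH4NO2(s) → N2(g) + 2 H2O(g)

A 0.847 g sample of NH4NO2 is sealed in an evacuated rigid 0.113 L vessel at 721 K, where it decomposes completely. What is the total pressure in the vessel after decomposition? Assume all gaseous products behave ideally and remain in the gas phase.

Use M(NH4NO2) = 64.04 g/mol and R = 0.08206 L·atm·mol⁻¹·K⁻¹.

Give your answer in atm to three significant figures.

n(NH4NO2) = 0.847 / 64.04 = 0.01323 mol
n(gas produced) = (3/1) × 0.01323 = 0.03969 mol
P = nRT/V = 0.03969 × 0.08206 × 721 / 0.113 = 20.78 atm

20.8 atm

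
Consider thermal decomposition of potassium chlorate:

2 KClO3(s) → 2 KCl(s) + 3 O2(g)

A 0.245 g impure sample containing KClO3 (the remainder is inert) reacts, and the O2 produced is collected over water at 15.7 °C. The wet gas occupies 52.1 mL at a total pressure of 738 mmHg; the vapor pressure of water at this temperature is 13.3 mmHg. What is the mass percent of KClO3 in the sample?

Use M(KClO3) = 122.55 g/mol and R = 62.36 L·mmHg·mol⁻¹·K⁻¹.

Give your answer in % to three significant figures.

69.9 %

P(O2) = 738 − 13.3 = 724.7 mmHg
n(O2) = PV/RT = (724.7 × 0.05210) / (62.36 × 288.85) = 0.002096 mol
n(KClO3) = (2/3) × 0.002096 = 0.001397 mol
m(KClO3) = 0.001397 × 122.55 = 0.1712 g
%KClO3 = 0.1712 / 0.245 × 100 = 69.88%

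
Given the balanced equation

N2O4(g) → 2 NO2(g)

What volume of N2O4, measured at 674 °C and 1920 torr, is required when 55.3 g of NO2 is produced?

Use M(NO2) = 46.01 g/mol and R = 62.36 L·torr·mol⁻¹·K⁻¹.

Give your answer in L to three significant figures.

18.5 L

n(NO2) = 55.30 / 46.01 = 1.202 mol
n(N2O4) = (1/2) × 1.202 = 0.6010 mol
V = nRT/P = 0.6010 × 62.36 × 947.15 / 1920 = 18.49 L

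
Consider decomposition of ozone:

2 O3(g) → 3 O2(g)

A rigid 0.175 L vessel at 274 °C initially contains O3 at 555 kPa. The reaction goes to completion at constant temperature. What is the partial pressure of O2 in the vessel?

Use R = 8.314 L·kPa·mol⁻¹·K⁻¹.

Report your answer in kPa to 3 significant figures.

832 kPa

n(O3)₀ = PV/RT = (555 × 0.175) / (8.314 × 547.15) = 0.02135 mol
n(O2) = (3/2) × 0.02135 = 0.03202 mol
P(O2) = nRT/V = 0.03202 × 8.314 × 547.15 / 0.175 = 832.3 kPa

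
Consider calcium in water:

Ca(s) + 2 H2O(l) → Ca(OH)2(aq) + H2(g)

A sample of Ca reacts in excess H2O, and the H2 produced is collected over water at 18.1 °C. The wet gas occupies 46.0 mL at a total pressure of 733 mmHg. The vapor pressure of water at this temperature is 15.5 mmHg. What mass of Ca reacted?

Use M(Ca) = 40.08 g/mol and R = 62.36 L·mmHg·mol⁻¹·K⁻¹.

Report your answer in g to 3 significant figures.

P(H2) = 733 − 15.5 = 717.5 mmHg
n(H2) = PV/RT = (717.5 × 0.04600) / (62.36 × 291.25) = 0.001817 mol
n(Ca) = (1/1) × 0.001817 = 0.001817 mol
m(Ca) = 0.001817 × 40.08 = 0.07283 g

0.0728 g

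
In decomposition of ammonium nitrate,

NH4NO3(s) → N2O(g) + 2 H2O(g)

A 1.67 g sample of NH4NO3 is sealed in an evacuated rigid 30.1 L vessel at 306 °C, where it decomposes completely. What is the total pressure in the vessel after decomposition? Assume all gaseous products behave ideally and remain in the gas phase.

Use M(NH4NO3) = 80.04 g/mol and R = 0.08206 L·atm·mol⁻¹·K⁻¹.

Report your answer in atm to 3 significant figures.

n(NH4NO3) = 1.67 / 80.04 = 0.02086 mol
n(gas produced) = (3/1) × 0.02086 = 0.06258 mol
P = nRT/V = 0.06258 × 0.08206 × 579.15 / 30.1 = 0.09881 atm

0.0988 atm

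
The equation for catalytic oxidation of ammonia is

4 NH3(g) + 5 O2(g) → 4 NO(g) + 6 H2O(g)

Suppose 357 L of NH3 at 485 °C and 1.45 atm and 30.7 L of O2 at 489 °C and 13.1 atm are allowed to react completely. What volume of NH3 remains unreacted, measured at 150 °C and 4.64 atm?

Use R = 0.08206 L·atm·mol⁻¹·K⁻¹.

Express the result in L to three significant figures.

23.8 L

n(NH3) = PV/RT = (1.45 × 357) / (0.08206 × 758.15) = 8.321 mol
n(O2) = PV/RT = (13.1 × 30.7) / (0.08206 × 762.15) = 6.430 mol
For 8.321 mol NH3, stoichiometry requires (5/4) × 8.321 = 10.40 mol O2; 6.430 mol is available, so O2 is limiting.
n(NH3) consumed = (4/5) × 6.430 = 5.144 mol; remaining = 8.321 − 5.144 = 3.177 mol
V(NH3) = nRT/P = 3.177 × 0.08206 × 423.15 / 4.64 = 23.78 L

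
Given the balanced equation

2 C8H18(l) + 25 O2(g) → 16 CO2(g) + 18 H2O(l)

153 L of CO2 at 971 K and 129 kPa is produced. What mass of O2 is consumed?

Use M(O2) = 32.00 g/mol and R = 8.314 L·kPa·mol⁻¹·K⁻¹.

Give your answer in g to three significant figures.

n(CO2) = PV/RT = (129 × 153) / (8.314 × 971) = 2.445 mol
n(O2) = (25/16) × 2.445 = 3.820 mol
m(O2) = 3.820 × 32.00 = 122.2 g

122 g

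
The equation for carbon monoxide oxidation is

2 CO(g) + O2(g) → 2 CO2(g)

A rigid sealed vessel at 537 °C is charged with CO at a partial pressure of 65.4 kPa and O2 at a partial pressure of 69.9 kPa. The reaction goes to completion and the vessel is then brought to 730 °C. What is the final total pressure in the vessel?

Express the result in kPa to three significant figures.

At constant V, partial pressures at 537 °C are proportional to moles, so apply stoichiometry directly to pressures.
P(O2) required for 65.4 kPa of CO = (1/2) × 65.4 = 32.70 kPa; available 69.9 kPa, so CO is limiting.
P(O2) remaining = 69.9 − (1/2) × 65.4 = 37.20 kPa
P(gaseous products) = (2)/2 × 65.4 = 65.40 kPa
P_total at 537 °C = 37.20 + 65.40 = 102.6 kPa
Scaling to 730 °C: P = 102.6 × 1003.15/810.15 = 127.0 kPa

127 kPa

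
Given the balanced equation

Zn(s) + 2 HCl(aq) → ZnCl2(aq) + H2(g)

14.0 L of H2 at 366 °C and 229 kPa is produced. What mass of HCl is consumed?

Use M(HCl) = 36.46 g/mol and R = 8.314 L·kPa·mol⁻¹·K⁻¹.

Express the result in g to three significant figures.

44.0 g

n(H2) = PV/RT = (229 × 14.0) / (8.314 × 639.15) = 0.6033 mol
n(HCl) = (2/1) × 0.6033 = 1.207 mol
m(HCl) = 1.207 × 36.46 = 44.01 g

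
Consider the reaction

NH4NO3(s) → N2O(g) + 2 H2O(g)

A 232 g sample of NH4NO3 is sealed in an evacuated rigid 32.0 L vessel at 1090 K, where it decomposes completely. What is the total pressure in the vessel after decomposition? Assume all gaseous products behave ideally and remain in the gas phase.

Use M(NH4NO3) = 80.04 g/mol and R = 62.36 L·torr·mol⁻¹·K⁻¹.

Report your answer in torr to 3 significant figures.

18500 torr

n(NH4NO3) = 232 / 80.04 = 2.899 mol
n(gas produced) = (3/1) × 2.899 = 8.697 mol
P = nRT/V = 8.697 × 62.36 × 1090 / 32.0 = 18470 torr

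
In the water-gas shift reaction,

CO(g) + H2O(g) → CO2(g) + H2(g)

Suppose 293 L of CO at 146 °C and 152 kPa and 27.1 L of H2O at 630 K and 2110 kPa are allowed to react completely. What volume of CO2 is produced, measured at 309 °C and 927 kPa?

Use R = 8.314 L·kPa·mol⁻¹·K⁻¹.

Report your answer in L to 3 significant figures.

57.0 L

n(CO) = PV/RT = (152 × 293) / (8.314 × 419.15) = 12.78 mol
n(H2O) = PV/RT = (2110 × 27.1) / (8.314 × 630) = 10.92 mol
For 12.78 mol CO, stoichiometry requires (1/1) × 12.78 = 12.78 mol H2O; 10.92 mol is available, so H2O is limiting.
n(CO2) = (1/1) × 10.92 = 10.92 mol
V(CO2) = nRT/P = 10.92 × 8.314 × 582.15 / 927 = 57.01 L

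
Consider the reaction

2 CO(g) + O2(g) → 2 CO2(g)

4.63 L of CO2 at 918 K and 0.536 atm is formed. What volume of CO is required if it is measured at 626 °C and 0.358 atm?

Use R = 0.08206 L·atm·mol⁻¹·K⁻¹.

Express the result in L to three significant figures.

6.79 L

n(CO2) = PV/RT = (0.536 × 4.63) / (0.08206 × 918) = 0.03294 mol
n(CO) = (2/2) × 0.03294 = 0.03294 mol
V = nRT/P = 0.03294 × 0.08206 × 899.15 / 0.358 = 6.789 L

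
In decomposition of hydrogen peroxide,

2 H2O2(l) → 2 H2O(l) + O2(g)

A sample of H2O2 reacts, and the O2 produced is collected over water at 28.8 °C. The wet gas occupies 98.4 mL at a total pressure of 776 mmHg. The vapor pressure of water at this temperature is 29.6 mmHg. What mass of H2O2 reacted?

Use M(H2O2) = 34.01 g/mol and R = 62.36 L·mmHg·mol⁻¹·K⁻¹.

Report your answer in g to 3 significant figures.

P(O2) = 776 − 29.6 = 746.4 mmHg
n(O2) = PV/RT = (746.4 × 0.09840) / (62.36 × 301.95) = 0.003901 mol
n(H2O2) = (2/1) × 0.003901 = 0.007802 mol
m(H2O2) = 0.007802 × 34.01 = 0.2653 g

0.265 g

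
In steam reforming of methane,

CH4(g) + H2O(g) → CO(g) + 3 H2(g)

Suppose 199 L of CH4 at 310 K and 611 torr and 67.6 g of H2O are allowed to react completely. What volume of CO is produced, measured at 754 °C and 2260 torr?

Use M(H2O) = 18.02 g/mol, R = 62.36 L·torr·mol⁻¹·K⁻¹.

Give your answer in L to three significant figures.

n(CH4) = PV/RT = (611 × 199) / (62.36 × 310) = 6.290 mol
n(H2O) = 67.6 / 18.02 = 3.751 mol
For 6.290 mol CH4, stoichiometry requires (1/1) × 6.290 = 6.290 mol H2O; 3.751 mol is available, so H2O is limiting.
n(CO) = (1/1) × 3.751 = 3.751 mol
V(CO) = nRT/P = 3.751 × 62.36 × 1027.15 / 2260 = 106.3 L

106 L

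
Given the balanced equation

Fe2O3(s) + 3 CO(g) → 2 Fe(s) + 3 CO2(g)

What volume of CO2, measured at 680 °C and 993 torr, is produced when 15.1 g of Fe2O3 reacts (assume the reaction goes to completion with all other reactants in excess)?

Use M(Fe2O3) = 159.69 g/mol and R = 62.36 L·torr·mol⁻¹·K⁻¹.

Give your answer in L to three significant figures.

n(Fe2O3) = 15.10 / 159.69 = 0.09456 mol
n(CO2) = (3/1) × 0.09456 = 0.2837 mol
V = nRT/P = 0.2837 × 62.36 × 953.15 / 993 = 16.98 L

17.0 L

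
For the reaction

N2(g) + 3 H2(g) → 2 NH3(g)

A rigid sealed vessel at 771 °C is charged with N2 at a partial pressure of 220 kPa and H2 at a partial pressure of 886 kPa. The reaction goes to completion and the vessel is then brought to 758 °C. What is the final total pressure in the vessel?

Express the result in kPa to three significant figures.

658 kPa

With V and T fixed, P_i ∝ n_i, so the mole ratios apply directly to partial pressures at 771 °C.
P(H2) required for 220 kPa of N2 = (3/1) × 220 = 660.0 kPa; available 886 kPa, so N2 is limiting.
P(H2) remaining = 886 − (3/1) × 220 = 226.0 kPa
P(gaseous products) = (2)/1 × 220 = 440.0 kPa
P_total at 771 °C = 226.0 + 440.0 = 666.0 kPa
Scaling to 758 °C: P = 666.0 × 1031.15/1044.15 = 657.7 kPa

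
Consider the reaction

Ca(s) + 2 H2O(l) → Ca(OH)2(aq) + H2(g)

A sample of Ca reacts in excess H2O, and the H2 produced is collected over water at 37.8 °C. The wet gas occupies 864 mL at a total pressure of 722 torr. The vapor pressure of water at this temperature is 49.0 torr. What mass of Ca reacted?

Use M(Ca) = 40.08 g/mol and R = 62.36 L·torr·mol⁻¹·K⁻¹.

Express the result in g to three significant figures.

1.20 g

P(H2) = 722 − 49.0 = 673.0 torr
n(H2) = PV/RT = (673.0 × 0.8640) / (62.36 × 310.95) = 0.02999 mol
n(Ca) = (1/1) × 0.02999 = 0.02999 mol
m(Ca) = 0.02999 × 40.08 = 1.202 g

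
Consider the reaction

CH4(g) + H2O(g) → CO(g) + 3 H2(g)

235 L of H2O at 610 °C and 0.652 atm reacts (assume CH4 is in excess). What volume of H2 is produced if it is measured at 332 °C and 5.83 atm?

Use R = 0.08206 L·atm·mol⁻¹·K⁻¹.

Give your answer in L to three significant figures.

54.0 L

n(H2O) = PV/RT = (0.652 × 235) / (0.08206 × 883.15) = 2.114 mol
n(H2) = (3/1) × 2.114 = 6.342 mol
V = nRT/P = 6.342 × 0.08206 × 605.15 / 5.83 = 54.02 L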